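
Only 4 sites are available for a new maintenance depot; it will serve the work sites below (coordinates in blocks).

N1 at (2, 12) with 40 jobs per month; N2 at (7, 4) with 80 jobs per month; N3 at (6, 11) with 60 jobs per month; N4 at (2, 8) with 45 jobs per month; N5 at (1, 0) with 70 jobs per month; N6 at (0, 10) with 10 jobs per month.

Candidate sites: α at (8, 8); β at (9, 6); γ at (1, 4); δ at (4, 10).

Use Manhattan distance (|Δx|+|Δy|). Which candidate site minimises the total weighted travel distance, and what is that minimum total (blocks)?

Total weighted distance at each candidate:
  α (8, 8): total = 2520
  β (9, 6): total = 2835
  γ (1, 4): total = 2135
  δ (4, 10): total = 2190
Minimum is at γ with total 2135 blocks.

γ, total 2135 blocks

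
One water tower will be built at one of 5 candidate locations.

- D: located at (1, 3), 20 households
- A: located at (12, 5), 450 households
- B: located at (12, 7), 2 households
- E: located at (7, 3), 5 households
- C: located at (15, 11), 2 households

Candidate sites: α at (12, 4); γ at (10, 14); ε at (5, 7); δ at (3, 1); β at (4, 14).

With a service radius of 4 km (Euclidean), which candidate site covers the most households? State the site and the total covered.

α, covering 452

Coverage radius r = 4 km; a point is covered iff (Δx)²+(Δy)² ≤ 4² = 16.
  α (12, 4): covers {A, B} → 452
  γ (10, 14): covers {none} → 0
  ε (5, 7): covers {none} → 0
  δ (3, 1): covers {D} → 20
  β (4, 14): covers {none} → 0
Maximum coverage at α: 452 households.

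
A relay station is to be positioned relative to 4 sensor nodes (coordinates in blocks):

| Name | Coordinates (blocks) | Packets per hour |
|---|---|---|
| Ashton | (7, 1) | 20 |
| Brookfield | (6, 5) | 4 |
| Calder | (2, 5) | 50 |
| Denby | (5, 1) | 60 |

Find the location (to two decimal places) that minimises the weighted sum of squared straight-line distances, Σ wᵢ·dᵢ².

The minimiser of Σwᵢ‖p−pᵢ‖² is the weighted centroid p* = (Σwᵢpᵢ)/(Σwᵢ).
Σwᵢ = 134.
Σwᵢxᵢ = 20·7 + 4·6 + 50·2 + 60·5 = 564.
Σwᵢyᵢ = 20·1 + 4·5 + 50·5 + 60·1 = 350.
x* = 564/134 = 4.21, y* = 350/134 = 2.61.

(4.21, 2.61)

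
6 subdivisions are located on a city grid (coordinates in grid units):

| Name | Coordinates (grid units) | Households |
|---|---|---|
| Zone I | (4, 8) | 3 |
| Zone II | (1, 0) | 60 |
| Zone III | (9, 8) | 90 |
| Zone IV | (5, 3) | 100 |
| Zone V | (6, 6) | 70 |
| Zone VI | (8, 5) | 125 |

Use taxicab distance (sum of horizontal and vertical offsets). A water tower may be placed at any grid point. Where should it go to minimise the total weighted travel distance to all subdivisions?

(6, 5)

Manhattan distance separates: Σwᵢ(|x−xᵢ|+|y−yᵢ|) = Σwᵢ|x−xᵢ| + Σwᵢ|y−yᵢ|, so x and y are optimised independently as 1-D weighted medians.
Total weight W = 448; half = 224.
x-coordinate, sorted with cumulative weight:
  x=1 (Zone II, w=60) cum 60
  x=4 (Zone I, w=3) cum 63
  x=5 (Zone IV, w=100) cum 163
  x=6 (Zone V, w=70) cum 233  ← median
  x=8 (Zone VI, w=125) cum 358
  x=9 (Zone III, w=90) cum 448
⇒ x* = 6
y-coordinate, sorted with cumulative weight:
  y=0 (Zone II, w=60) cum 60
  y=3 (Zone IV, w=100) cum 160
  y=5 (Zone VI, w=125) cum 285  ← median
  y=6 (Zone V, w=70) cum 355
  y=8 (Zone I, w=3) cum 358
  y=8 (Zone III, w=90) cum 448
⇒ y* = 5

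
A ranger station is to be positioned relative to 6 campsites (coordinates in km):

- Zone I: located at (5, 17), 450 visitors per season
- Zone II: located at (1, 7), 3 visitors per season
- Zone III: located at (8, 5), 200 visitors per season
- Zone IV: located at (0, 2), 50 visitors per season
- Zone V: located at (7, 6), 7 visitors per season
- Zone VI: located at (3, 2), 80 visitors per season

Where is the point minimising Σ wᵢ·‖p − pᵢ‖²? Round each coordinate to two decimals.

The minimiser of Σwᵢ‖p−pᵢ‖² is the weighted centroid p* = (Σwᵢpᵢ)/(Σwᵢ).
Σwᵢ = 790.
Σwᵢxᵢ = 450·5 + 3·1 + 200·8 + 50·0 + 7·7 + 80·3 = 4142.
Σwᵢyᵢ = 450·17 + 3·7 + 200·5 + 50·2 + 7·6 + 80·2 = 8973.
x* = 4142/790 = 5.24, y* = 8973/790 = 11.36.

(5.24, 11.36)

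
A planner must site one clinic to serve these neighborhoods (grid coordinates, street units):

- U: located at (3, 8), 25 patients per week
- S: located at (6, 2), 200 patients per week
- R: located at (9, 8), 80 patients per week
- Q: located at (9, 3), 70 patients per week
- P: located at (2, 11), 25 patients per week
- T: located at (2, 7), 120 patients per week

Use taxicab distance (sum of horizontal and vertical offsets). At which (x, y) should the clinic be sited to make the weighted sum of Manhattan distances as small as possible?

(6, 3)

Manhattan distance separates: Σwᵢ(|x−xᵢ|+|y−yᵢ|) = Σwᵢ|x−xᵢ| + Σwᵢ|y−yᵢ|, so x and y are optimised independently as 1-D weighted medians.
Total weight W = 520; half = 260.
x-coordinate, sorted with cumulative weight:
  x=2 (P, w=25) cum 25
  x=2 (T, w=120) cum 145
  x=3 (U, w=25) cum 170
  x=6 (S, w=200) cum 370  ← median
  x=9 (R, w=80) cum 450
  x=9 (Q, w=70) cum 520
⇒ x* = 6
y-coordinate, sorted with cumulative weight:
  y=2 (S, w=200) cum 200
  y=3 (Q, w=70) cum 270  ← median
  y=7 (T, w=120) cum 390
  y=8 (U, w=25) cum 415
  y=8 (R, w=80) cum 495
  y=11 (P, w=25) cum 520
⇒ y* = 3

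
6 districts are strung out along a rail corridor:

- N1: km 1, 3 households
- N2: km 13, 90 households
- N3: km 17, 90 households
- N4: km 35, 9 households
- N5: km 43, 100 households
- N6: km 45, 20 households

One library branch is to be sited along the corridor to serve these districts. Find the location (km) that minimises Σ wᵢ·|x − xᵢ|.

For a sum of weighted absolute distances on a line, the optimum is the weighted median (not the mean). Total weight W = 312; half-weight = 156.
Sort by position and accumulate weight:
  km 1 (N1, w=3) → cum 3
  km 13 (N2, w=90) → cum 93
  km 17 (N3, w=90) → cum 183  ≥ 156 → median here
  km 35 (N4, w=9) → cum 192
  km 43 (N5, w=100) → cum 292
  km 45 (N6, w=20) → cum 312
Optimal location: km 17.

x = 17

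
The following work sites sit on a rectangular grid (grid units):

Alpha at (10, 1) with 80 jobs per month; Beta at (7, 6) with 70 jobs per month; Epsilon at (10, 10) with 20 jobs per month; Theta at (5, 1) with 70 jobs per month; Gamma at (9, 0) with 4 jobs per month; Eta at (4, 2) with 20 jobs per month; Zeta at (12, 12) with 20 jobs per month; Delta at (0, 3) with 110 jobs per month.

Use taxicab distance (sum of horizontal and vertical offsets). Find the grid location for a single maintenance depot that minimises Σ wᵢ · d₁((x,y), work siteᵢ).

(5, 3)

Manhattan distance separates: Σwᵢ(|x−xᵢ|+|y−yᵢ|) = Σwᵢ|x−xᵢ| + Σwᵢ|y−yᵢ|, so x and y are optimised independently as 1-D weighted medians.
Total weight W = 394; half = 197.
x-coordinate, sorted with cumulative weight:
  x=0 (Delta, w=110) cum 110
  x=4 (Eta, w=20) cum 130
  x=5 (Theta, w=70) cum 200  ← median
  x=7 (Beta, w=70) cum 270
  x=9 (Gamma, w=4) cum 274
  x=10 (Alpha, w=80) cum 354
  x=10 (Epsilon, w=20) cum 374
  x=12 (Zeta, w=20) cum 394
⇒ x* = 5
y-coordinate, sorted with cumulative weight:
  y=0 (Gamma, w=4) cum 4
  y=1 (Alpha, w=80) cum 84
  y=1 (Theta, w=70) cum 154
  y=2 (Eta, w=20) cum 174
  y=3 (Delta, w=110) cum 284  ← median
  y=6 (Beta, w=70) cum 354
  y=10 (Epsilon, w=20) cum 374
  y=12 (Zeta, w=20) cum 394
⇒ y* = 3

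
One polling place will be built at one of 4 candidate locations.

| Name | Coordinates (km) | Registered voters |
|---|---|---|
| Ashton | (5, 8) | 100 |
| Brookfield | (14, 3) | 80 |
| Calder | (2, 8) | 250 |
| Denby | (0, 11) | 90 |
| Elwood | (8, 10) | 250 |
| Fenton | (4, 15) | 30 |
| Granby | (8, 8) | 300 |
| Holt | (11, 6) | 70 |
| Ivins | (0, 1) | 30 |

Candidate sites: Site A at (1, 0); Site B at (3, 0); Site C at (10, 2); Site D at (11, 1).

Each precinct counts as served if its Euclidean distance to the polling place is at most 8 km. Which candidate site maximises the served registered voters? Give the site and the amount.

Site C, covering 550

Coverage radius r = 8 km; a point is covered iff (Δx)²+(Δy)² ≤ 8² = 64.
  Site A (1, 0): covers {Ivins} → 30
  Site B (3, 0): covers {Ivins} → 30
  Site C (10, 2): covers {Ashton, Brookfield, Granby, Holt} → 550
  Site D (11, 1): covers {Brookfield, Granby, Holt} → 450
Maximum coverage at Site C: 550 registered voters.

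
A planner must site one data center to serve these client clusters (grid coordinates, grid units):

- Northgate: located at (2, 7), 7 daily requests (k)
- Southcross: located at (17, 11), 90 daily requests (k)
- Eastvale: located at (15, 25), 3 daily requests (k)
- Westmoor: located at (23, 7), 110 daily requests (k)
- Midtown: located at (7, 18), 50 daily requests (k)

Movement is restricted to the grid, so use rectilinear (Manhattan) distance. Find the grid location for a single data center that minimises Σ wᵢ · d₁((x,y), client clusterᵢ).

Manhattan distance separates: Σwᵢ(|x−xᵢ|+|y−yᵢ|) = Σwᵢ|x−xᵢ| + Σwᵢ|y−yᵢ|, so x and y are optimised independently as 1-D weighted medians.
Total weight W = 260; half = 130.
x-coordinate, sorted with cumulative weight:
  x=2 (Northgate, w=7) cum 7
  x=7 (Midtown, w=50) cum 57
  x=15 (Eastvale, w=3) cum 60
  x=17 (Southcross, w=90) cum 150  ← median
  x=23 (Westmoor, w=110) cum 260
⇒ x* = 17
y-coordinate, sorted with cumulative weight:
  y=7 (Northgate, w=7) cum 7
  y=7 (Westmoor, w=110) cum 117
  y=11 (Southcross, w=90) cum 207  ← median
  y=18 (Midtown, w=50) cum 257
  y=25 (Eastvale, w=3) cum 260
⇒ y* = 11

(17, 11)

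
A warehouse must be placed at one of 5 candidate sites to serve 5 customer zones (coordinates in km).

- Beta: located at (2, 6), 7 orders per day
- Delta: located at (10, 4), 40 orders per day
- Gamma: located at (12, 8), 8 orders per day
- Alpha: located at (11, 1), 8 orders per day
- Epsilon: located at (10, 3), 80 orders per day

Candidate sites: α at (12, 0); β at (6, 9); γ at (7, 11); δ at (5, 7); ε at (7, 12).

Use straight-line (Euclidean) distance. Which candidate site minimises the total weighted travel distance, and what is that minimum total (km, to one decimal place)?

Total weighted distance at each candidate:
  α (12, 0): total = 624.3
  β (6, 9): total = 992.1
  γ (7, 11): total = 1170.5
  δ (5, 7): total = 892.1
  ε (7, 12): total = 1300.2
Minimum is at α with total 624.3 km.

α, total 624.3 km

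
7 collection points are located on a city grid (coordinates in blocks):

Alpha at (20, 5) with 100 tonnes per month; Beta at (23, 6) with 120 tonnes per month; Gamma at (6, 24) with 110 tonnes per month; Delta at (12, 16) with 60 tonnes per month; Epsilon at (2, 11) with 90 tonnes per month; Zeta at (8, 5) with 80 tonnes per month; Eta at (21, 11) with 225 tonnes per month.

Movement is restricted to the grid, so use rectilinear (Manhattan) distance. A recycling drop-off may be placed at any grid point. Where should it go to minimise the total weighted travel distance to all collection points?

(20, 11)

Manhattan distance separates: Σwᵢ(|x−xᵢ|+|y−yᵢ|) = Σwᵢ|x−xᵢ| + Σwᵢ|y−yᵢ|, so x and y are optimised independently as 1-D weighted medians.
Total weight W = 785; half = 392.5.
x-coordinate, sorted with cumulative weight:
  x=2 (Epsilon, w=90) cum 90
  x=6 (Gamma, w=110) cum 200
  x=8 (Zeta, w=80) cum 280
  x=12 (Delta, w=60) cum 340
  x=20 (Alpha, w=100) cum 440  ← median
  x=21 (Eta, w=225) cum 665
  x=23 (Beta, w=120) cum 785
⇒ x* = 20
y-coordinate, sorted with cumulative weight:
  y=5 (Alpha, w=100) cum 100
  y=5 (Zeta, w=80) cum 180
  y=6 (Beta, w=120) cum 300
  y=11 (Epsilon, w=90) cum 390
  y=11 (Eta, w=225) cum 615  ← median
  y=16 (Delta, w=60) cum 675
  y=24 (Gamma, w=110) cum 785
⇒ y* = 11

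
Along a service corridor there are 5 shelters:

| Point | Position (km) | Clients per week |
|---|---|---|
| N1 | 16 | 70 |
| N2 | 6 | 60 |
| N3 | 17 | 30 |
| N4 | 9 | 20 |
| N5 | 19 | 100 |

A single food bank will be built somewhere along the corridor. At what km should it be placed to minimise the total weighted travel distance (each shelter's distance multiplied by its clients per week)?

x = 16

For a sum of weighted absolute distances on a line, the optimum is the weighted median (not the mean). Total weight W = 280; half-weight = 140.
Sort by position and accumulate weight:
  km 6 (N2, w=60) → cum 60
  km 9 (N4, w=20) → cum 80
  km 16 (N1, w=70) → cum 150  ≥ 140 → median here
  km 17 (N3, w=30) → cum 180
  km 19 (N5, w=100) → cum 280
Optimal location: km 16.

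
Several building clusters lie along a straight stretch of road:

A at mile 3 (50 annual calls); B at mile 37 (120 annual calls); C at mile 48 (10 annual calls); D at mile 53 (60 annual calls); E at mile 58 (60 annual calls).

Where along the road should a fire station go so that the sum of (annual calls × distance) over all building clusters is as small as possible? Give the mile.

x = 37

For a sum of weighted absolute distances on a line, the optimum is the weighted median (not the mean). Total weight W = 300; half-weight = 150.
Sort by position and accumulate weight:
  mile 3 (A, w=50) → cum 50
  mile 37 (B, w=120) → cum 170  ≥ 150 → median here
  mile 48 (C, w=10) → cum 180
  mile 53 (D, w=60) → cum 240
  mile 58 (E, w=60) → cum 300
Optimal location: mile 37.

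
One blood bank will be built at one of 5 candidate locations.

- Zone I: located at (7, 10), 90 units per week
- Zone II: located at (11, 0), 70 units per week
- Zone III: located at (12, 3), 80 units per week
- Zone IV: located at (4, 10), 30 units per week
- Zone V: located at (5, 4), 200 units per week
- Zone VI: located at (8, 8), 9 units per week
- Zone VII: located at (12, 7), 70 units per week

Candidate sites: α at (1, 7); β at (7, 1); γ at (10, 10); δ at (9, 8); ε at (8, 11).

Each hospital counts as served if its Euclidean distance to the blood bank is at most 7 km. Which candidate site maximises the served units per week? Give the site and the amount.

Coverage radius r = 7 km; a point is covered iff (Δx)²+(Δy)² ≤ 7² = 49.
  α (1, 7): covers {Zone I, Zone IV, Zone V} → 320
  β (7, 1): covers {Zone II, Zone III, Zone V} → 350
  γ (10, 10): covers {Zone I, Zone IV, Zone VI, Zone VII} → 199
  δ (9, 8): covers {Zone I, Zone III, Zone IV, Zone V, Zone VI, Zone VII} → 479
  ε (8, 11): covers {Zone I, Zone IV, Zone VI, Zone VII} → 199
Maximum coverage at δ: 479 units per week.

δ, covering 479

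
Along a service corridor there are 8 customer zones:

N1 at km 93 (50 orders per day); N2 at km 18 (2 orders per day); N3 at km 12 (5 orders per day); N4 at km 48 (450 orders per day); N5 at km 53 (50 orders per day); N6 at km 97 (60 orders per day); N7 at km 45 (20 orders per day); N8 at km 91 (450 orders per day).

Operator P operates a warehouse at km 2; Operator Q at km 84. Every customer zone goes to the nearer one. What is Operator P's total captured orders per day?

7

The indifferent point is the midpoint (2+84)/2 = 43; customer zones left of it (closer to Operator P at 2) go to Operator P, those right go to Operator Q.
  N3 at 12 (w=5) → Operator P
  N2 at 18 (w=2) → Operator P
  N7 at 45 (w=20) → Operator Q
  N4 at 48 (w=450) → Operator Q
  N5 at 53 (w=50) → Operator Q
  N8 at 91 (w=450) → Operator Q
  N1 at 93 (w=50) → Operator Q
  N6 at 97 (w=60) → Operator Q
Operator P captures 7; Operator Q captures 1080.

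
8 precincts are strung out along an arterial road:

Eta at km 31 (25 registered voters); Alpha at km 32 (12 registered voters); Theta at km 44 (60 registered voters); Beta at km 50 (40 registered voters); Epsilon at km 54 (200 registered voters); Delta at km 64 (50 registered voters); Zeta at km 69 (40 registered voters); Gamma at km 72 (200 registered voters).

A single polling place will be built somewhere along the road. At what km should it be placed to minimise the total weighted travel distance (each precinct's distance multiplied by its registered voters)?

For a sum of weighted absolute distances on a line, the optimum is the weighted median (not the mean). Total weight W = 627; half-weight = 313.5.
Sort by position and accumulate weight:
  km 31 (Eta, w=25) → cum 25
  km 32 (Alpha, w=12) → cum 37
  km 44 (Theta, w=60) → cum 97
  km 50 (Beta, w=40) → cum 137
  km 54 (Epsilon, w=200) → cum 337  ≥ 313.5 → median here
  km 64 (Delta, w=50) → cum 387
  km 69 (Zeta, w=40) → cum 427
  km 72 (Gamma, w=200) → cum 627
Optimal location: km 54.

x = 54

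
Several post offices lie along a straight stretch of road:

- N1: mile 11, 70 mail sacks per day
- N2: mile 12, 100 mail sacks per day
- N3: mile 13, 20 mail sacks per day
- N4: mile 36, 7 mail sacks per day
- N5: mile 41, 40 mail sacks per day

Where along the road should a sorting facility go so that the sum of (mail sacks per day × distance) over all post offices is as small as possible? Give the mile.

x = 12

For a sum of weighted absolute distances on a line, the optimum is the weighted median (not the mean). Total weight W = 237; half-weight = 118.5.
Sort by position and accumulate weight:
  mile 11 (N1, w=70) → cum 70
  mile 12 (N2, w=100) → cum 170  ≥ 118.5 → median here
  mile 13 (N3, w=20) → cum 190
  mile 36 (N4, w=7) → cum 197
  mile 41 (N5, w=40) → cum 237
Optimal location: mile 12.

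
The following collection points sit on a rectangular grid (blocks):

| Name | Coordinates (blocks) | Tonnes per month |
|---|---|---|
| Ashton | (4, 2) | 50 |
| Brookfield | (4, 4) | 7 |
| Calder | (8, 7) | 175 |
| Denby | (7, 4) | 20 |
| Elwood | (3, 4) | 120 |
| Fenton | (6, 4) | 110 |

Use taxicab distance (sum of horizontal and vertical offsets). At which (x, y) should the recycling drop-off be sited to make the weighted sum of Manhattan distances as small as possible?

Manhattan distance separates: Σwᵢ(|x−xᵢ|+|y−yᵢ|) = Σwᵢ|x−xᵢ| + Σwᵢ|y−yᵢ|, so x and y are optimised independently as 1-D weighted medians.
Total weight W = 482; half = 241.
x-coordinate, sorted with cumulative weight:
  x=3 (Elwood, w=120) cum 120
  x=4 (Ashton, w=50) cum 170
  x=4 (Brookfield, w=7) cum 177
  x=6 (Fenton, w=110) cum 287  ← median
  x=7 (Denby, w=20) cum 307
  x=8 (Calder, w=175) cum 482
⇒ x* = 6
y-coordinate, sorted with cumulative weight:
  y=2 (Ashton, w=50) cum 50
  y=4 (Brookfield, w=7) cum 57
  y=4 (Denby, w=20) cum 77
  y=4 (Elwood, w=120) cum 197
  y=4 (Fenton, w=110) cum 307  ← median
  y=7 (Calder, w=175) cum 482
⇒ y* = 4

(6, 4)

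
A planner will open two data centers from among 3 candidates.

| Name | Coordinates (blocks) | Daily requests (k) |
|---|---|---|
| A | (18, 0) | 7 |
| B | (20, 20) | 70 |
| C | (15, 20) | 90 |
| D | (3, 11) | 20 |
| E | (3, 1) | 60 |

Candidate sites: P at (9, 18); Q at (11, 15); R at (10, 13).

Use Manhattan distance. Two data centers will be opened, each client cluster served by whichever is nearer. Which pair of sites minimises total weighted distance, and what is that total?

Evaluate every pair (each demand assigned to the nearer of the two):
  {P, R}: total = 3097
  {Q, R}: total = 3257
  {P, Q}: total = 3344
Best pair: {P, R} with total 3097.

{P, R}, total 3097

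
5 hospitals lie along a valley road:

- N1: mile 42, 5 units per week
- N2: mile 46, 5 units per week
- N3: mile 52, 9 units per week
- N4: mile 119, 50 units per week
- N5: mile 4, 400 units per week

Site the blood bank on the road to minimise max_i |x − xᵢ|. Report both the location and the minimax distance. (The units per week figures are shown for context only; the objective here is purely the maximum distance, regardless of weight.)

location 61.5, max distance 57.5

The 1-center on a line is the midpoint of the two extreme points: leftmost at 4, rightmost at 119.
Optimal location = (4 + 119)/2 = 61.5; maximum distance = (119 − 4)/2 = 57.5.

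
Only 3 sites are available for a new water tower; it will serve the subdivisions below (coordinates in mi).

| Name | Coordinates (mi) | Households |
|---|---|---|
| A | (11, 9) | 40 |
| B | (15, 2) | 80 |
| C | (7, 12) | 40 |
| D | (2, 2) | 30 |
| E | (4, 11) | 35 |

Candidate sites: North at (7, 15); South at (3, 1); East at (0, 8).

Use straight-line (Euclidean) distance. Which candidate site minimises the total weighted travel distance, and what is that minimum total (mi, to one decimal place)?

North, total 2222.4 mi

Total weighted distance at each candidate:
  North (7, 15): total = 2222.4
  South (3, 1): total = 2278.2
  East (0, 8): total = 2421.5
Minimum is at North with total 2222.4 mi.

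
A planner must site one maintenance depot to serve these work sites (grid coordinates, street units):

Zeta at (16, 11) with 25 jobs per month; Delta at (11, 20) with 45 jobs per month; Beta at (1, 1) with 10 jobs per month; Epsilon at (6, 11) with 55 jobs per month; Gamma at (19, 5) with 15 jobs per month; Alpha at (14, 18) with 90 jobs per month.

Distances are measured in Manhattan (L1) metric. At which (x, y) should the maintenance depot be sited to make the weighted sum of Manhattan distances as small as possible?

Manhattan distance separates: Σwᵢ(|x−xᵢ|+|y−yᵢ|) = Σwᵢ|x−xᵢ| + Σwᵢ|y−yᵢ|, so x and y are optimised independently as 1-D weighted medians.
Total weight W = 240; half = 120.
x-coordinate, sorted with cumulative weight:
  x=1 (Beta, w=10) cum 10
  x=6 (Epsilon, w=55) cum 65
  x=11 (Delta, w=45) cum 110
  x=14 (Alpha, w=90) cum 200  ← median
  x=16 (Zeta, w=25) cum 225
  x=19 (Gamma, w=15) cum 240
⇒ x* = 14
y-coordinate, sorted with cumulative weight:
  y=1 (Beta, w=10) cum 10
  y=5 (Gamma, w=15) cum 25
  y=11 (Zeta, w=25) cum 50
  y=11 (Epsilon, w=55) cum 105
  y=18 (Alpha, w=90) cum 195  ← median
  y=20 (Delta, w=45) cum 240
⇒ y* = 18

(14, 18)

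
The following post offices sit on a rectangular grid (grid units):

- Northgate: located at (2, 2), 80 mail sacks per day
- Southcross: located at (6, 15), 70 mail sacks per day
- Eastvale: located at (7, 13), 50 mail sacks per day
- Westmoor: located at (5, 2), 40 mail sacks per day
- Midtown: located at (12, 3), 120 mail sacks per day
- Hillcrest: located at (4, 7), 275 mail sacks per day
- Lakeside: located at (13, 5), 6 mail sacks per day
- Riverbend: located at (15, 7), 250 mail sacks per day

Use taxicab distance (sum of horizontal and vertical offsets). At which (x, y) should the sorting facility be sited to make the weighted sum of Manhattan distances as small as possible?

Manhattan distance separates: Σwᵢ(|x−xᵢ|+|y−yᵢ|) = Σwᵢ|x−xᵢ| + Σwᵢ|y−yᵢ|, so x and y are optimised independently as 1-D weighted medians.
Total weight W = 891; half = 445.5.
x-coordinate, sorted with cumulative weight:
  x=2 (Northgate, w=80) cum 80
  x=4 (Hillcrest, w=275) cum 355
  x=5 (Westmoor, w=40) cum 395
  x=6 (Southcross, w=70) cum 465  ← median
  x=7 (Eastvale, w=50) cum 515
  x=12 (Midtown, w=120) cum 635
  x=13 (Lakeside, w=6) cum 641
  x=15 (Riverbend, w=250) cum 891
⇒ x* = 6
y-coordinate, sorted with cumulative weight:
  y=2 (Northgate, w=80) cum 80
  y=2 (Westmoor, w=40) cum 120
  y=3 (Midtown, w=120) cum 240
  y=5 (Lakeside, w=6) cum 246
  y=7 (Hillcrest, w=275) cum 521  ← median
  y=7 (Riverbend, w=250) cum 771
  y=13 (Eastvale, w=50) cum 821
  y=15 (Southcross, w=70) cum 891
⇒ y* = 7

(6, 7)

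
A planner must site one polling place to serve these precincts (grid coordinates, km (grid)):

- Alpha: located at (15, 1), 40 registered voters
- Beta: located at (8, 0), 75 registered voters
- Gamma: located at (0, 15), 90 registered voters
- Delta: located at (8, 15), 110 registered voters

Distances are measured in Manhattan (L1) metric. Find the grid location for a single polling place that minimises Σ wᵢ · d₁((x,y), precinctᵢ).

Manhattan distance separates: Σwᵢ(|x−xᵢ|+|y−yᵢ|) = Σwᵢ|x−xᵢ| + Σwᵢ|y−yᵢ|, so x and y are optimised independently as 1-D weighted medians.
Total weight W = 315; half = 157.5.
x-coordinate, sorted with cumulative weight:
  x=0 (Gamma, w=90) cum 90
  x=8 (Beta, w=75) cum 165  ← median
  x=8 (Delta, w=110) cum 275
  x=15 (Alpha, w=40) cum 315
⇒ x* = 8
y-coordinate, sorted with cumulative weight:
  y=0 (Beta, w=75) cum 75
  y=1 (Alpha, w=40) cum 115
  y=15 (Gamma, w=90) cum 205  ← median
  y=15 (Delta, w=110) cum 315
⇒ y* = 15

(8, 15)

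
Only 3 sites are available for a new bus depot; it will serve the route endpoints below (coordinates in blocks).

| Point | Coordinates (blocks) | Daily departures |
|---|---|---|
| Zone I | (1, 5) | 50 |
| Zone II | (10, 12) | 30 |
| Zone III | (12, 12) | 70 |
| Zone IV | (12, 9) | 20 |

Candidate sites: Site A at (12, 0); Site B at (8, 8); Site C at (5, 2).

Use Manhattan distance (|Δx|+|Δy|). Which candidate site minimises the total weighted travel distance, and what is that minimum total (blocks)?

Total weighted distance at each candidate:
  Site A (12, 0): total = 2240
  Site B (8, 8): total = 1340
  Site C (5, 2): total = 2270
Minimum is at Site B with total 1340 blocks.

Site B, total 1340 blocks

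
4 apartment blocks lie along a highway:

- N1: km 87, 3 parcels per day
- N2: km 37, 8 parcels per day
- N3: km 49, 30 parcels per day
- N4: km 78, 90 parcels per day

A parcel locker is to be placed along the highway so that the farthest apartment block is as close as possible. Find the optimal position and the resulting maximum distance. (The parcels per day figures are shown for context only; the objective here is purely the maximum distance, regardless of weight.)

location 62, max distance 25

The 1-center on a line is the midpoint of the two extreme points: leftmost at 37, rightmost at 87.
Optimal location = (37 + 87)/2 = 62; maximum distance = (87 − 37)/2 = 25.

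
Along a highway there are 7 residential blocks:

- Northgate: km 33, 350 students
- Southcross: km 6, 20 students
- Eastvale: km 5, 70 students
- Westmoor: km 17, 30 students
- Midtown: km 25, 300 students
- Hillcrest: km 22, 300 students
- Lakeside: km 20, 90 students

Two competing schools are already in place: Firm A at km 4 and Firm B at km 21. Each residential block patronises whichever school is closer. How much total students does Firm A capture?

90

The indifferent point is the midpoint (4+21)/2 = 12.5; residential blocks left of it (closer to Firm A at 4) go to Firm A, those right go to Firm B.
  Eastvale at 5 (w=70) → Firm A
  Southcross at 6 (w=20) → Firm A
  Westmoor at 17 (w=30) → Firm B
  Lakeside at 20 (w=90) → Firm B
  Hillcrest at 22 (w=300) → Firm B
  Midtown at 25 (w=300) → Firm B
  Northgate at 33 (w=350) → Firm B
Firm A captures 90; Firm B captures 1070.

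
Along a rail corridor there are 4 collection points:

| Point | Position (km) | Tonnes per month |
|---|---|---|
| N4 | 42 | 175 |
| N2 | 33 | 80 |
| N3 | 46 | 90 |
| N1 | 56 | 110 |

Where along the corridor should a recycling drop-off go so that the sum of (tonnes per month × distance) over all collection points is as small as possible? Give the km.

x = 42

For a sum of weighted absolute distances on a line, the optimum is the weighted median (not the mean). Total weight W = 455; half-weight = 227.5.
Sort by position and accumulate weight:
  km 33 (N2, w=80) → cum 80
  km 42 (N4, w=175) → cum 255  ≥ 227.5 → median here
  km 46 (N3, w=90) → cum 345
  km 56 (N1, w=110) → cum 455
Optimal location: km 42.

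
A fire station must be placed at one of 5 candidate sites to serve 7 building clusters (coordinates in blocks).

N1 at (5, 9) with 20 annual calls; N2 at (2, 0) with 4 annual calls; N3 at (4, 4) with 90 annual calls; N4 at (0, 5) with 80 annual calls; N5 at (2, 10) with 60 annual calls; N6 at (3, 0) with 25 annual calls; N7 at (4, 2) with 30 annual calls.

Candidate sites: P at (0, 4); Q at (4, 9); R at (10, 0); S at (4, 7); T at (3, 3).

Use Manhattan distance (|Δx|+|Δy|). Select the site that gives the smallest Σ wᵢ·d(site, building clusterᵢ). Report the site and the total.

T, total 1371 blocks

Total weighted distance at each candidate:
  P (0, 4): total = 1499
  Q (4, 9): total = 1794
  R (10, 0): total = 3907
  S (4, 7): total = 1496
  T (3, 3): total = 1371
Minimum is at T with total 1371 blocks.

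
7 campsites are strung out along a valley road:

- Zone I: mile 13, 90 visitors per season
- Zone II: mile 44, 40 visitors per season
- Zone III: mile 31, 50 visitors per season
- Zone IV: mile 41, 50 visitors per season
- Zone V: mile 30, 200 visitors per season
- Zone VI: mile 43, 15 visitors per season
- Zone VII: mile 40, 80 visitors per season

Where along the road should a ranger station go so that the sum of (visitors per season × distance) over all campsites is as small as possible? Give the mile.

For a sum of weighted absolute distances on a line, the optimum is the weighted median (not the mean). Total weight W = 525; half-weight = 262.5.
Sort by position and accumulate weight:
  mile 13 (Zone I, w=90) → cum 90
  mile 30 (Zone V, w=200) → cum 290  ≥ 262.5 → median here
  mile 31 (Zone III, w=50) → cum 340
  mile 40 (Zone VII, w=80) → cum 420
  mile 41 (Zone IV, w=50) → cum 470
  mile 43 (Zone VI, w=15) → cum 485
  mile 44 (Zone II, w=40) → cum 525
Optimal location: mile 30.

x = 30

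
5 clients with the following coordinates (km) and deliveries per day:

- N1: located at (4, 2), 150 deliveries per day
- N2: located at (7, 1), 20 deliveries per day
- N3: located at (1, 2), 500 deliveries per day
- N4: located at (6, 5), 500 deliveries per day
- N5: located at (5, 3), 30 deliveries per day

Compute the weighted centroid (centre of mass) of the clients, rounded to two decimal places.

(3.66, 3.26)

The minimiser of Σwᵢ‖p−pᵢ‖² is the weighted centroid p* = (Σwᵢpᵢ)/(Σwᵢ).
Σwᵢ = 1200.
Σwᵢxᵢ = 150·4 + 20·7 + 500·1 + 500·6 + 30·5 = 4390.
Σwᵢyᵢ = 150·2 + 20·1 + 500·2 + 500·5 + 30·3 = 3910.
x* = 4390/1200 = 3.66, y* = 3910/1200 = 3.26.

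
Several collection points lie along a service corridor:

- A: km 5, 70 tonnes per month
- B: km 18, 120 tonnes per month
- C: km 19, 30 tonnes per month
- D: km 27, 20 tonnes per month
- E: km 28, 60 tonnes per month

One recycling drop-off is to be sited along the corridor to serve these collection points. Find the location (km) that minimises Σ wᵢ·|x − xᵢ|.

For a sum of weighted absolute distances on a line, the optimum is the weighted median (not the mean). Total weight W = 300; half-weight = 150.
Sort by position and accumulate weight:
  km 5 (A, w=70) → cum 70
  km 18 (B, w=120) → cum 190  ≥ 150 → median here
  km 19 (C, w=30) → cum 220
  km 27 (D, w=20) → cum 240
  km 28 (E, w=60) → cum 300
Optimal location: km 18.

x = 18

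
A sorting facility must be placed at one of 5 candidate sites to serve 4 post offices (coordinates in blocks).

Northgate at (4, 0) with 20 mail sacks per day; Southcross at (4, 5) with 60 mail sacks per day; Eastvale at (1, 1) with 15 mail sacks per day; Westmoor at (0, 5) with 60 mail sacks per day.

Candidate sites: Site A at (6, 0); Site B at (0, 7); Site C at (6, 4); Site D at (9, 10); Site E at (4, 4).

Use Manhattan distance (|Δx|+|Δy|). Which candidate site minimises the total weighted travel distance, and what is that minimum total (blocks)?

Site E, total 530 blocks

Total weighted distance at each candidate:
  Site A (6, 0): total = 1210
  Site B (0, 7): total = 805
  Site C (6, 4): total = 840
  Site D (9, 10): total = 1995
  Site E (4, 4): total = 530
Minimum is at Site E with total 530 blocks.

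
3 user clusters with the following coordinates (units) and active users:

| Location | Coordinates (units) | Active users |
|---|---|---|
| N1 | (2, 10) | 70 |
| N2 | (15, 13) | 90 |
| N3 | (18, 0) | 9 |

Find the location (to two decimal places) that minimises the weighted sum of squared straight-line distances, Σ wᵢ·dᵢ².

(9.78, 11.07)

The minimiser of Σwᵢ‖p−pᵢ‖² is the weighted centroid p* = (Σwᵢpᵢ)/(Σwᵢ).
Σwᵢ = 169.
Σwᵢxᵢ = 70·2 + 90·15 + 9·18 = 1652.
Σwᵢyᵢ = 70·10 + 90·13 + 9·0 = 1870.
x* = 1652/169 = 9.78, y* = 1870/169 = 11.07.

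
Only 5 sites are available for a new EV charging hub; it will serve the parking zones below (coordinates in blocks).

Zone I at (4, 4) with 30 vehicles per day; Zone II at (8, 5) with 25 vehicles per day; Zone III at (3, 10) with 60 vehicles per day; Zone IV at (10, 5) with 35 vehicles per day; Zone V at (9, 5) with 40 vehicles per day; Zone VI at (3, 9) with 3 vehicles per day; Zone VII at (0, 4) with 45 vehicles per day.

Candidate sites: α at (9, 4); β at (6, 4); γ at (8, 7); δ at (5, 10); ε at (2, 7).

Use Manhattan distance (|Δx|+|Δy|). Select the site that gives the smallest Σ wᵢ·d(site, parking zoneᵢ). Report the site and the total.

β, total 1304 blocks

Total weighted distance at each candidate:
  α (9, 4): total = 1468
  β (6, 4): total = 1304
  γ (8, 7): total = 1516
  δ (5, 10): total = 1744
  ε (2, 7): total = 1534
Minimum is at β with total 1304 blocks.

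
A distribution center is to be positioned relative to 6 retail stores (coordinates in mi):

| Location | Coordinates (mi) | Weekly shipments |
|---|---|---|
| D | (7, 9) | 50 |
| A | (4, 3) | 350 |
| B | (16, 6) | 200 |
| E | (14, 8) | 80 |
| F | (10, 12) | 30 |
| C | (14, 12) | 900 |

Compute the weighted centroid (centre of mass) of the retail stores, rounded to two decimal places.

The minimiser of Σwᵢ‖p−pᵢ‖² is the weighted centroid p* = (Σwᵢpᵢ)/(Σwᵢ).
Σwᵢ = 1610.
Σwᵢxᵢ = 50·7 + 350·4 + 200·16 + 80·14 + 30·10 + 900·14 = 18970.
Σwᵢyᵢ = 50·9 + 350·3 + 200·6 + 80·8 + 30·12 + 900·12 = 14500.
x* = 18970/1610 = 11.78, y* = 14500/1610 = 9.01.

(11.78, 9.01)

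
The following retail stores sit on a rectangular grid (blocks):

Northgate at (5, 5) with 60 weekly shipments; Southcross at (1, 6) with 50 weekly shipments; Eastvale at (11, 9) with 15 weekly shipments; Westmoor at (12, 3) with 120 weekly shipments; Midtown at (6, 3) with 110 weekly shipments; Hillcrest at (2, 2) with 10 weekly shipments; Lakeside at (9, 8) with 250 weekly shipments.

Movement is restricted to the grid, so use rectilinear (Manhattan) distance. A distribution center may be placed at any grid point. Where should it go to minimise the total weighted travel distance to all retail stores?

Manhattan distance separates: Σwᵢ(|x−xᵢ|+|y−yᵢ|) = Σwᵢ|x−xᵢ| + Σwᵢ|y−yᵢ|, so x and y are optimised independently as 1-D weighted medians.
Total weight W = 615; half = 307.5.
x-coordinate, sorted with cumulative weight:
  x=1 (Southcross, w=50) cum 50
  x=2 (Hillcrest, w=10) cum 60
  x=5 (Northgate, w=60) cum 120
  x=6 (Midtown, w=110) cum 230
  x=9 (Lakeside, w=250) cum 480  ← median
  x=11 (Eastvale, w=15) cum 495
  x=12 (Westmoor, w=120) cum 615
⇒ x* = 9
y-coordinate, sorted with cumulative weight:
  y=2 (Hillcrest, w=10) cum 10
  y=3 (Westmoor, w=120) cum 130
  y=3 (Midtown, w=110) cum 240
  y=5 (Northgate, w=60) cum 300
  y=6 (Southcross, w=50) cum 350  ← median
  y=8 (Lakeside, w=250) cum 600
  y=9 (Eastvale, w=15) cum 615
⇒ y* = 6

(9, 6)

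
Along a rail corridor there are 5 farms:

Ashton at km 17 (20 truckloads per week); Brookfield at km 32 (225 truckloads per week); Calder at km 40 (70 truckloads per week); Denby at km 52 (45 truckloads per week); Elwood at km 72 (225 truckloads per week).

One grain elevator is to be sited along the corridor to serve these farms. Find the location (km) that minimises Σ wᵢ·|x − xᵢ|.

x = 40

For a sum of weighted absolute distances on a line, the optimum is the weighted median (not the mean). Total weight W = 585; half-weight = 292.5.
Sort by position and accumulate weight:
  km 17 (Ashton, w=20) → cum 20
  km 32 (Brookfield, w=225) → cum 245
  km 40 (Calder, w=70) → cum 315  ≥ 292.5 → median here
  km 52 (Denby, w=45) → cum 360
  km 72 (Elwood, w=225) → cum 585
Optimal location: km 40.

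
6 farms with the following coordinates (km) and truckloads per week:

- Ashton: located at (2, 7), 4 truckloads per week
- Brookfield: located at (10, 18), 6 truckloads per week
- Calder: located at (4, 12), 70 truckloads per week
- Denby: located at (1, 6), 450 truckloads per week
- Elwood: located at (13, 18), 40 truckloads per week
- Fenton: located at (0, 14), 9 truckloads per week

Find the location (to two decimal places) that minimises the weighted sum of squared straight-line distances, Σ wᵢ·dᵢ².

The minimiser of Σwᵢ‖p−pᵢ‖² is the weighted centroid p* = (Σwᵢpᵢ)/(Σwᵢ).
Σwᵢ = 579.
Σwᵢxᵢ = 4·2 + 6·10 + 70·4 + 450·1 + 40·13 + 9·0 = 1318.
Σwᵢyᵢ = 4·7 + 6·18 + 70·12 + 450·6 + 40·18 + 9·14 = 4522.
x* = 1318/579 = 2.28, y* = 4522/579 = 7.81.

(2.28, 7.81)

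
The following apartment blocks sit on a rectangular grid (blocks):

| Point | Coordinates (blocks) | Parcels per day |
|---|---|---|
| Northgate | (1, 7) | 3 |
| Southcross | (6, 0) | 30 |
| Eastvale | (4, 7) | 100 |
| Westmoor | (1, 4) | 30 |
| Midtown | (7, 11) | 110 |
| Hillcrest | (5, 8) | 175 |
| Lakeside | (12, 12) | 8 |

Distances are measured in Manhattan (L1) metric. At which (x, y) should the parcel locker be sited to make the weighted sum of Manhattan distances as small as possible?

(5, 8)

Manhattan distance separates: Σwᵢ(|x−xᵢ|+|y−yᵢ|) = Σwᵢ|x−xᵢ| + Σwᵢ|y−yᵢ|, so x and y are optimised independently as 1-D weighted medians.
Total weight W = 456; half = 228.
x-coordinate, sorted with cumulative weight:
  x=1 (Northgate, w=3) cum 3
  x=1 (Westmoor, w=30) cum 33
  x=4 (Eastvale, w=100) cum 133
  x=5 (Hillcrest, w=175) cum 308  ← median
  x=6 (Southcross, w=30) cum 338
  x=7 (Midtown, w=110) cum 448
  x=12 (Lakeside, w=8) cum 456
⇒ x* = 5
y-coordinate, sorted with cumulative weight:
  y=0 (Southcross, w=30) cum 30
  y=4 (Westmoor, w=30) cum 60
  y=7 (Northgate, w=3) cum 63
  y=7 (Eastvale, w=100) cum 163
  y=8 (Hillcrest, w=175) cum 338  ← median
  y=11 (Midtown, w=110) cum 448
  y=12 (Lakeside, w=8) cum 456
⇒ y* = 8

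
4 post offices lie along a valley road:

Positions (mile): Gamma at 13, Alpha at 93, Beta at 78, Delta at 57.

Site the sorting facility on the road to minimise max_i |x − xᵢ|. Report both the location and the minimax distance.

location 53, max distance 40

The 1-center on a line is the midpoint of the two extreme points: leftmost at 13, rightmost at 93.
Optimal location = (13 + 93)/2 = 53; maximum distance = (93 − 13)/2 = 40.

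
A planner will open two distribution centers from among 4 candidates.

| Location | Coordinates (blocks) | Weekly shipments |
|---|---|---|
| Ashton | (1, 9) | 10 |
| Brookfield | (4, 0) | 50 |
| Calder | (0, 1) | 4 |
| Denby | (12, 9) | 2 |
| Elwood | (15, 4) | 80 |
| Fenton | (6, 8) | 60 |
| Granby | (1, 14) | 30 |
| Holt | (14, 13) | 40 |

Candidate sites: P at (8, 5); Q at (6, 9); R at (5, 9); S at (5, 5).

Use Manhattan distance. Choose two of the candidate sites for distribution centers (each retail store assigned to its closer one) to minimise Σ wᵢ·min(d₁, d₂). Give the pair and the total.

{P, Q}, total 2040

Evaluate every pair (each demand assigned to the nearer of the two):
  {P, Q}: total = 2040
  {P, R}: total = 2102
  {Q, S}: total = 2118
  {R, S}: total = 2180
  {P, S}: total = 2262
  {Q, R}: total = 2534
Best pair: {P, Q} with total 2040.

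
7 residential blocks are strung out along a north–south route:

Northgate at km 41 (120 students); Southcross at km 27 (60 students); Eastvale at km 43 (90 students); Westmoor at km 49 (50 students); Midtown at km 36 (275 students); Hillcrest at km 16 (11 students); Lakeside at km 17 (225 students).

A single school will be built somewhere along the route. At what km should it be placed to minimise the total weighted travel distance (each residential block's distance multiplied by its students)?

x = 36

For a sum of weighted absolute distances on a line, the optimum is the weighted median (not the mean). Total weight W = 831; half-weight = 415.5.
Sort by position and accumulate weight:
  km 16 (Hillcrest, w=11) → cum 11
  km 17 (Lakeside, w=225) → cum 236
  km 27 (Southcross, w=60) → cum 296
  km 36 (Midtown, w=275) → cum 571  ≥ 415.5 → median here
  km 41 (Northgate, w=120) → cum 691
  km 43 (Eastvale, w=90) → cum 781
  km 49 (Westmoor, w=50) → cum 831
Optimal location: km 36.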